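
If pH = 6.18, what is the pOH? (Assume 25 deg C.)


At 25 deg C, pH + pOH = 14.
pOH = 14 - pH = 14 - 6.18
pOH = 7.82:

7.82


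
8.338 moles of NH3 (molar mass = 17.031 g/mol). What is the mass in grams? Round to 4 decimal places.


mass = n * M
mass = 8.338 * 17.031
mass = 142.004478 g, rounded to 4 dp:

142.0045 g


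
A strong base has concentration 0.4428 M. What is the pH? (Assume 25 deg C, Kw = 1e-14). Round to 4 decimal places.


A strong base dissociates completely, so [OH-] equals the given concentration.
pOH = -log10([OH-]) = -log10(0.4428) = 0.353792
pH = 14 - pOH = 14 - 0.353792
pH = 13.646208, rounded to 4 dp:

13.6462


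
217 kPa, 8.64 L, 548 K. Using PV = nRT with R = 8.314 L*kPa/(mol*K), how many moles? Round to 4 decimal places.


PV = nRT, solve for n = PV / (RT).
PV = 217 * 8.64 = 1874.88
RT = 8.314 * 548 = 4556.072
n = 1874.88 / 4556.072
n = 0.41151237 mol, rounded to 4 dp:

0.4115 mol


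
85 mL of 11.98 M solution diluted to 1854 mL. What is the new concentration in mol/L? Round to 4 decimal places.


Dilution: M1*V1 = M2*V2, solve for M2.
M2 = M1*V1 / V2
M2 = 11.98 * 85 / 1854
M2 = 1018.3 / 1854
M2 = 0.54924488 mol/L, rounded to 4 dp:

0.5492 mol/L


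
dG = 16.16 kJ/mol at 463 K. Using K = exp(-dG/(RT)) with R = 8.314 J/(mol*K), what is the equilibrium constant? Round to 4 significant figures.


dG is in kJ/mol; multiply by 1000 to match R in J/(mol*K).
RT = 8.314 * 463 = 3849.382 J/mol
exponent = -dG*1000 / (RT) = -(16.16*1000) / 3849.382 = -4.19807647
K = exp(-4.19807647)
K = 0.015024449, rounded to 4 significant figures:

0.01502


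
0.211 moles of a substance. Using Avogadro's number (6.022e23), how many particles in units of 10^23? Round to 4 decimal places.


N = n * NA, then divide by 1e23 for the requested units.
N / 1e23 = n * 6.022
N / 1e23 = 0.211 * 6.022
N / 1e23 = 1.270642, rounded to 4 dp:

1.2706


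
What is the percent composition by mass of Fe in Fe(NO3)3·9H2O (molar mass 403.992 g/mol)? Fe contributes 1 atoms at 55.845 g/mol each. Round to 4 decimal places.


pct = 100 * (n_elem * M_elem) / M_total
mass_contribution = 1 * 55.845 = 55.845 g/mol
pct = 100 * 55.845 / 403.992
pct = 13.82329353 %, rounded to 4 dp:

13.8233 %


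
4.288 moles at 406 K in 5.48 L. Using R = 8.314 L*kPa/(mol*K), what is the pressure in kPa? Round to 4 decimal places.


PV = nRT, solve for P = nRT / V.
nRT = 4.288 * 8.314 * 406 = 14474.0754
P = 14474.0754 / 5.48
P = 2641.25463504 kPa, rounded to 4 dp:

2641.2546 kPa


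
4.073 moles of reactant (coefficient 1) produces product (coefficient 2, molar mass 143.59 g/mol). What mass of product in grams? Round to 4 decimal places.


Use the coefficient ratio to convert reactant moles to product moles, then multiply by the product's molar mass.
moles_P = moles_R * (coeff_P / coeff_R) = 4.073 * (2/1) = 8.146
mass_P = moles_P * M_P = 8.146 * 143.59
mass_P = 1169.68414 g, rounded to 4 dp:

1169.6841 g


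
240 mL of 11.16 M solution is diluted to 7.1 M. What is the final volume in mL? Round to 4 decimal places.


Dilution: M1*V1 = M2*V2, solve for V2.
V2 = M1*V1 / M2
V2 = 11.16 * 240 / 7.1
V2 = 2678.4 / 7.1
V2 = 377.23943662 mL, rounded to 4 dp:

377.2394 mL


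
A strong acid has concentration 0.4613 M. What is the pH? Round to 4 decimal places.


A strong acid dissociates completely, so [H+] equals the given concentration.
pH = -log10([H+]) = -log10(0.4613)
pH = 0.33601655, rounded to 4 dp:

0.3360


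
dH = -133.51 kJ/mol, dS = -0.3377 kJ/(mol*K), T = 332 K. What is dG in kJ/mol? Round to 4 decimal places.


Gibbs: dG = dH - T*dS (consistent units, dS already in kJ/(mol*K)).
T*dS = 332 * -0.3377 = -112.1164
dG = -133.51 - (-112.1164)
dG = -21.3936 kJ/mol, rounded to 4 dp:

-21.3936 kJ/mol


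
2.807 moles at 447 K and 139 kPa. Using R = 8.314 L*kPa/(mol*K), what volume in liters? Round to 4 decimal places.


PV = nRT, solve for V = nRT / P.
nRT = 2.807 * 8.314 * 447 = 10431.8169
V = 10431.8169 / 139
V = 75.04904245 L, rounded to 4 dp:

75.0490 L


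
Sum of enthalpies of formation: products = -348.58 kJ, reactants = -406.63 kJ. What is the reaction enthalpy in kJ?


dH_rxn = sum(dH_f products) - sum(dH_f reactants)
dH_rxn = -348.58 - (-406.63)
dH_rxn = 58.05 kJ:

58.05 kJ


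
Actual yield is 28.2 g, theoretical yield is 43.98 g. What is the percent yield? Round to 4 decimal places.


% yield = 100 * actual / theoretical
% yield = 100 * 28.2 / 43.98
% yield = 64.12005457 %, rounded to 4 dp:

64.1201 %


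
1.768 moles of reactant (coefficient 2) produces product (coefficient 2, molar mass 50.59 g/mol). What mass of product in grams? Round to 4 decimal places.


Use the coefficient ratio to convert reactant moles to product moles, then multiply by the product's molar mass.
moles_P = moles_R * (coeff_P / coeff_R) = 1.768 * (2/2) = 1.768
mass_P = moles_P * M_P = 1.768 * 50.59
mass_P = 89.44312 g, rounded to 4 dp:

89.4431 g


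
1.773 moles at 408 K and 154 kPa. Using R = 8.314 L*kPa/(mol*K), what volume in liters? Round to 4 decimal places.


PV = nRT, solve for V = nRT / P.
nRT = 1.773 * 8.314 * 408 = 6014.2146
V = 6014.2146 / 154
V = 39.05334156 L, rounded to 4 dp:

39.0533 L


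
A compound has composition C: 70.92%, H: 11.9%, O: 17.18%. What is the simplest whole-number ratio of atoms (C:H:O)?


Assume 100 g of compound, divide each mass% by atomic mass to get moles, then normalize by the smallest to get a raw atom ratio.
Moles per 100 g: C: 70.92/12.011 = 5.9046, H: 11.9/1.008 = 11.8056, O: 17.18/15.999 = 1.0738
Raw ratio (divide by min = 1.0738): C: 5.499, H: 10.994, O: 1.0
Multiply by 2 to clear fractions: C: 10.997 ~= 11, H: 21.988 ~= 22, O: 2.0 ~= 2
Reduce by GCD to get the simplest whole-number ratio:

11:22:2


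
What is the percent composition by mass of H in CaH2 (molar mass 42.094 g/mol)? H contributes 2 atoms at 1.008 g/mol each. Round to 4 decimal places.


pct = 100 * (n_elem * M_elem) / M_total
mass_contribution = 2 * 1.008 = 2.016 g/mol
pct = 100 * 2.016 / 42.094
pct = 4.78928113 %, rounded to 4 dp:

4.7893 %


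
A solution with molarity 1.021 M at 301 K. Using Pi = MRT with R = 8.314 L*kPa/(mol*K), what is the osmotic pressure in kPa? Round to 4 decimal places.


Osmotic pressure (van't Hoff): Pi = M*R*T.
RT = 8.314 * 301 = 2502.514
Pi = 1.021 * 2502.514
Pi = 2555.066794 kPa, rounded to 4 dp:

2555.0668 kPa


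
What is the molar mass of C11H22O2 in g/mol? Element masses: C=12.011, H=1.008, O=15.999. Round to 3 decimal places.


M = sum(count * atomic_mass) over atoms.
M = 11*12.011 + 22*1.008 + 2*15.999
M = 132.121 + 22.176 + 31.998
M = 186.295 g/mol, rounded to 3 dp:

186.295 g/mol


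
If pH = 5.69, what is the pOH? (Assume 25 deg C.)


At 25 deg C, pH + pOH = 14.
pOH = 14 - pH = 14 - 5.69
pOH = 8.31:

8.31


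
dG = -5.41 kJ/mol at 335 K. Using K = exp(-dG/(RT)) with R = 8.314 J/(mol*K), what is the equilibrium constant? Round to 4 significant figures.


dG is in kJ/mol; multiply by 1000 to match R in J/(mol*K).
RT = 8.314 * 335 = 2785.19 J/mol
exponent = -dG*1000 / (RT) = -(-5.41*1000) / 2785.19 = 1.94241685
K = exp(1.94241685)
K = 6.9755896, rounded to 4 significant figures:

6.976


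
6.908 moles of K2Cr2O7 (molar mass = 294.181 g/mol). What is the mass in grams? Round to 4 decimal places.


mass = n * M
mass = 6.908 * 294.181
mass = 2032.202348 g, rounded to 4 dp:

2032.2023 g


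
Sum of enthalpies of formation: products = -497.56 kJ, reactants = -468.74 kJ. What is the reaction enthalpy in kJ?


dH_rxn = sum(dH_f products) - sum(dH_f reactants)
dH_rxn = -497.56 - (-468.74)
dH_rxn = -28.82 kJ:

-28.82 kJ


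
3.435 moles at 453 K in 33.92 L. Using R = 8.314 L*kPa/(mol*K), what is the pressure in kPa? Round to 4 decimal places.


PV = nRT, solve for P = nRT / V.
nRT = 3.435 * 8.314 * 453 = 12937.0413
P = 12937.0413 / 33.92
P = 381.39862323 kPa, rounded to 4 dp:

381.3986 kPa


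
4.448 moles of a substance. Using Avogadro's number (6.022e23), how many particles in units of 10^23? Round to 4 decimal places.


N = n * NA, then divide by 1e23 for the requested units.
N / 1e23 = n * 6.022
N / 1e23 = 4.448 * 6.022
N / 1e23 = 26.785856, rounded to 4 dp:

26.7859


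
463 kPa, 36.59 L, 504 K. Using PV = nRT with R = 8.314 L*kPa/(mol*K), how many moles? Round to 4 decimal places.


PV = nRT, solve for n = PV / (RT).
PV = 463 * 36.59 = 16941.17
RT = 8.314 * 504 = 4190.256
n = 16941.17 / 4190.256
n = 4.04299165 mol, rounded to 4 dp:

4.0430 mol


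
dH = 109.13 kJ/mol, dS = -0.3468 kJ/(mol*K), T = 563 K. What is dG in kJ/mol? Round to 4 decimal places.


Gibbs: dG = dH - T*dS (consistent units, dS already in kJ/(mol*K)).
T*dS = 563 * -0.3468 = -195.2484
dG = 109.13 - (-195.2484)
dG = 304.3784 kJ/mol, rounded to 4 dp:

304.3784 kJ/mol


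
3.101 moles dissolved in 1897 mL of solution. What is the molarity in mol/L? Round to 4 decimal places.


Convert volume to liters: V_L = V_mL / 1000.
V_L = 1897 / 1000 = 1.897 L
M = n / V_L = 3.101 / 1.897
M = 1.63468635 mol/L, rounded to 4 dp:

1.6347 mol/L


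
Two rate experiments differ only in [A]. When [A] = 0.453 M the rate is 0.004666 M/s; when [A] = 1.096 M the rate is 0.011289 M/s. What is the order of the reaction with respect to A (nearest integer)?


Rate is proportional to [A]^n, so rate2/rate1 = ([A]2/[A]1)^n. Take logs to solve for n.
rate2/rate1 = 0.011289 / 0.004666 = 2.4194
[A]2/[A]1 = 1.096 / 0.453 = 2.4194
n = ln(2.4194) / ln(2.4194) = 1.0
Nearest integer order:

1


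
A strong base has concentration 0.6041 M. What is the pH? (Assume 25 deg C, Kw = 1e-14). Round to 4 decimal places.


A strong base dissociates completely, so [OH-] equals the given concentration.
pOH = -log10([OH-]) = -log10(0.6041) = 0.218891
pH = 14 - pOH = 14 - 0.218891
pH = 13.781109, rounded to 4 dp:

13.7811


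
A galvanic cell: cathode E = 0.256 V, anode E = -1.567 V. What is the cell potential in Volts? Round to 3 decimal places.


Standard cell potential: E_cell = E_cathode - E_anode.
E_cell = 0.256 - (-1.567)
E_cell = 1.823 V, rounded to 3 dp:

1.823 V


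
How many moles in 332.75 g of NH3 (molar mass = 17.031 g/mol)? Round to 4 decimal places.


n = mass / M
n = 332.75 / 17.031
n = 19.53790147 mol, rounded to 4 dp:

19.5379 mol


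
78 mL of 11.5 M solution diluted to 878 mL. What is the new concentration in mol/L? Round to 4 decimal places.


Dilution: M1*V1 = M2*V2, solve for M2.
M2 = M1*V1 / V2
M2 = 11.5 * 78 / 878
M2 = 897.0 / 878
M2 = 1.02164009 mol/L, rounded to 4 dp:

1.0216 mol/L


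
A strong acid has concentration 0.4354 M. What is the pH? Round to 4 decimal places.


A strong acid dissociates completely, so [H+] equals the given concentration.
pH = -log10([H+]) = -log10(0.4354)
pH = 0.36111158, rounded to 4 dp:

0.3611


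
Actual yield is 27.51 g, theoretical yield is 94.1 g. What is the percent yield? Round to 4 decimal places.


% yield = 100 * actual / theoretical
% yield = 100 * 27.51 / 94.1
% yield = 29.23485654 %, rounded to 4 dp:

29.2349 %


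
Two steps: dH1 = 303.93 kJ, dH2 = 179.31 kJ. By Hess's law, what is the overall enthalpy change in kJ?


Hess's law: enthalpy is a state function, so add the step enthalpies.
dH_total = dH1 + dH2 = 303.93 + (179.31)
dH_total = 483.24 kJ:

483.24 kJ


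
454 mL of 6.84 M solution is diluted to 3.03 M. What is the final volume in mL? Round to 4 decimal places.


Dilution: M1*V1 = M2*V2, solve for V2.
V2 = M1*V1 / M2
V2 = 6.84 * 454 / 3.03
V2 = 3105.36 / 3.03
V2 = 1024.87128713 mL, rounded to 4 dp:

1024.8713 mL


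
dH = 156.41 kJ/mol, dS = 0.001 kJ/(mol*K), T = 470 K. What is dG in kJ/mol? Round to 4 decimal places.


Gibbs: dG = dH - T*dS (consistent units, dS already in kJ/(mol*K)).
T*dS = 470 * 0.001 = 0.47
dG = 156.41 - (0.47)
dG = 155.94 kJ/mol, rounded to 4 dp:

155.9400 kJ/mol


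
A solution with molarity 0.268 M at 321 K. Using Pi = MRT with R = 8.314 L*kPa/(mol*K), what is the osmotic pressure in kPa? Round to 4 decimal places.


Osmotic pressure (van't Hoff): Pi = M*R*T.
RT = 8.314 * 321 = 2668.794
Pi = 0.268 * 2668.794
Pi = 715.236792 kPa, rounded to 4 dp:

715.2368 kPa


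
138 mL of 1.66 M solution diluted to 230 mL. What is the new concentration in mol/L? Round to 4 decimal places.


Dilution: M1*V1 = M2*V2, solve for M2.
M2 = M1*V1 / V2
M2 = 1.66 * 138 / 230
M2 = 229.08 / 230
M2 = 0.996 mol/L, rounded to 4 dp:

0.9960 mol/L


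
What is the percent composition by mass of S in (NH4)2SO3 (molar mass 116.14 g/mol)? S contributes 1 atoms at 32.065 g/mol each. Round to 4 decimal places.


pct = 100 * (n_elem * M_elem) / M_total
mass_contribution = 1 * 32.065 = 32.065 g/mol
pct = 100 * 32.065 / 116.14
pct = 27.60892027 %, rounded to 4 dp:

27.6089 %


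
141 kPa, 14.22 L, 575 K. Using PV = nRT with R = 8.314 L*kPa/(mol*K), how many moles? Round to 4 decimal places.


PV = nRT, solve for n = PV / (RT).
PV = 141 * 14.22 = 2005.02
RT = 8.314 * 575 = 4780.55
n = 2005.02 / 4780.55
n = 0.41941199 mol, rounded to 4 dp:

0.4194 mol


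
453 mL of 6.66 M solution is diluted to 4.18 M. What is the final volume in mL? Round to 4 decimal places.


Dilution: M1*V1 = M2*V2, solve for V2.
V2 = M1*V1 / M2
V2 = 6.66 * 453 / 4.18
V2 = 3016.98 / 4.18
V2 = 721.76555024 mL, rounded to 4 dp:

721.7656 mL


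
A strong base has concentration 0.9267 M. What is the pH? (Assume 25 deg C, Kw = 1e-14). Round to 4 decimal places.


A strong base dissociates completely, so [OH-] equals the given concentration.
pOH = -log10([OH-]) = -log10(0.9267) = 0.033061
pH = 14 - pOH = 14 - 0.033061
pH = 13.966939, rounded to 4 dp:

13.9669


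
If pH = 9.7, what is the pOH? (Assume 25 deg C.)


At 25 deg C, pH + pOH = 14.
pOH = 14 - pH = 14 - 9.7
pOH = 4.3:

4.30


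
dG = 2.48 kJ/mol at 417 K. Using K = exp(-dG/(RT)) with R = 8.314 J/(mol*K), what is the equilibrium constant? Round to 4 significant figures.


dG is in kJ/mol; multiply by 1000 to match R in J/(mol*K).
RT = 8.314 * 417 = 3466.938 J/mol
exponent = -dG*1000 / (RT) = -(2.48*1000) / 3466.938 = -0.71532863
K = exp(-0.71532863)
K = 0.48903138, rounded to 4 significant figures:

0.4890


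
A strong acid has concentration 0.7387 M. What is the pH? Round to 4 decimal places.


A strong acid dissociates completely, so [H+] equals the given concentration.
pH = -log10([H+]) = -log10(0.7387)
pH = 0.1315319, rounded to 4 dp:

0.1315


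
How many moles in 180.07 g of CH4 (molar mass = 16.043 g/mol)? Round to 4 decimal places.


n = mass / M
n = 180.07 / 16.043
n = 11.22420994 mol, rounded to 4 dp:

11.2242 mol


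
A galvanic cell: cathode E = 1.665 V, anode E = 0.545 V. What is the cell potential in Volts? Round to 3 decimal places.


Standard cell potential: E_cell = E_cathode - E_anode.
E_cell = 1.665 - (0.545)
E_cell = 1.12 V, rounded to 3 dp:

1.120 V


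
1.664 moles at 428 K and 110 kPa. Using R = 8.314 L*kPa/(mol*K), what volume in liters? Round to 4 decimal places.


PV = nRT, solve for V = nRT / P.
nRT = 1.664 * 8.314 * 428 = 5921.1643
V = 5921.1643 / 110
V = 53.82876636 L, rounded to 4 dp:

53.8288 L


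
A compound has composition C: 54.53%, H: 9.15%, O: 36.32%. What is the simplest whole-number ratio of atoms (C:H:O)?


Assume 100 g of compound, divide each mass% by atomic mass to get moles, then normalize by the smallest to get a raw atom ratio.
Moles per 100 g: C: 54.53/12.011 = 4.54, H: 9.15/1.008 = 9.0774, O: 36.32/15.999 = 2.2701
Raw ratio (divide by min = 2.2701): C: 2.0, H: 3.999, O: 1.0
Multiply by 1 to clear fractions: C: 2.0 ~= 2, H: 3.999 ~= 4, O: 1.0 ~= 1
Reduce by GCD to get the simplest whole-number ratio:

2:4:1


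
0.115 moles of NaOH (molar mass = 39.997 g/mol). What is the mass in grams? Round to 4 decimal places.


mass = n * M
mass = 0.115 * 39.997
mass = 4.599655 g, rounded to 4 dp:

4.5997 g


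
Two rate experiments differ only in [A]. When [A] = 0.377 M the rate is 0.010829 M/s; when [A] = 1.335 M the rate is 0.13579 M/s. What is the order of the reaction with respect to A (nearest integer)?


Rate is proportional to [A]^n, so rate2/rate1 = ([A]2/[A]1)^n. Take logs to solve for n.
rate2/rate1 = 0.13579 / 0.010829 = 12.5395
[A]2/[A]1 = 1.335 / 0.377 = 3.5411
n = ln(12.5395) / ln(3.5411) = 2.0
Nearest integer order:

2


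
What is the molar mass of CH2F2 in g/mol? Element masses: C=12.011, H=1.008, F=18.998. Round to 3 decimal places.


M = sum(count * atomic_mass) over atoms.
M = 1*12.011 + 2*1.008 + 2*18.998
M = 12.011 + 2.016 + 37.996
M = 52.023 g/mol, rounded to 3 dp:

52.023 g/mol


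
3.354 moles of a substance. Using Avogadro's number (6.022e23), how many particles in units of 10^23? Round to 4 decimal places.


N = n * NA, then divide by 1e23 for the requested units.
N / 1e23 = n * 6.022
N / 1e23 = 3.354 * 6.022
N / 1e23 = 20.197788, rounded to 4 dp:

20.1978


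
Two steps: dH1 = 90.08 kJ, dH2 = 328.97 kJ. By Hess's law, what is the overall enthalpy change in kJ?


Hess's law: enthalpy is a state function, so add the step enthalpies.
dH_total = dH1 + dH2 = 90.08 + (328.97)
dH_total = 419.05 kJ:

419.05 kJ


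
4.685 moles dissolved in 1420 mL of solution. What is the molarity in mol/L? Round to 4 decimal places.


Convert volume to liters: V_L = V_mL / 1000.
V_L = 1420 / 1000 = 1.42 L
M = n / V_L = 4.685 / 1.42
M = 3.29929577 mol/L, rounded to 4 dp:

3.2993 mol/L


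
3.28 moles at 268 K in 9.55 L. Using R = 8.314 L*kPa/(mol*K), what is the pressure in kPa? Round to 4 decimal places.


PV = nRT, solve for P = nRT / V.
nRT = 3.28 * 8.314 * 268 = 7308.3386
P = 7308.3386 / 9.55
P = 765.27105759 kPa, rounded to 4 dp:

765.2711 kPa


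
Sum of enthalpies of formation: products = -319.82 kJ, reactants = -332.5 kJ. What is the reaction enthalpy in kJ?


dH_rxn = sum(dH_f products) - sum(dH_f reactants)
dH_rxn = -319.82 - (-332.5)
dH_rxn = 12.68 kJ:

12.68 kJ


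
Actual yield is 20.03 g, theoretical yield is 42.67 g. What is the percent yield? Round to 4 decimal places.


% yield = 100 * actual / theoretical
% yield = 100 * 20.03 / 42.67
% yield = 46.94164518 %, rounded to 4 dp:

46.9416 %


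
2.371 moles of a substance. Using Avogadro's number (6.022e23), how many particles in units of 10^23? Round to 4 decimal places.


N = n * NA, then divide by 1e23 for the requested units.
N / 1e23 = n * 6.022
N / 1e23 = 2.371 * 6.022
N / 1e23 = 14.278162, rounded to 4 dp:

14.2782


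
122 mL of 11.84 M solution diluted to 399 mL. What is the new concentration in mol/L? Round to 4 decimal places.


Dilution: M1*V1 = M2*V2, solve for M2.
M2 = M1*V1 / V2
M2 = 11.84 * 122 / 399
M2 = 1444.48 / 399
M2 = 3.62025063 mol/L, rounded to 4 dp:

3.6203 mol/L


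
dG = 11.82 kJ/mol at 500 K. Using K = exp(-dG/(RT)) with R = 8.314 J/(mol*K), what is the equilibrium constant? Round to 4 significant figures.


dG is in kJ/mol; multiply by 1000 to match R in J/(mol*K).
RT = 8.314 * 500 = 4157.0 J/mol
exponent = -dG*1000 / (RT) = -(11.82*1000) / 4157.0 = -2.84339668
K = exp(-2.84339668)
K = 0.058227549, rounded to 4 significant figures:

0.05823


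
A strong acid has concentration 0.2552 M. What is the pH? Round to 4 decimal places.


A strong acid dissociates completely, so [H+] equals the given concentration.
pH = -log10([H+]) = -log10(0.2552)
pH = 0.59311933, rounded to 4 dp:

0.5931


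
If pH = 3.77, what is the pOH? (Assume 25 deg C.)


At 25 deg C, pH + pOH = 14.
pOH = 14 - pH = 14 - 3.77
pOH = 10.23:

10.23


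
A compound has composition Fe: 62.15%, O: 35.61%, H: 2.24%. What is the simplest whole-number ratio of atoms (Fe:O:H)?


Assume 100 g of compound, divide each mass% by atomic mass to get moles, then normalize by the smallest to get a raw atom ratio.
Moles per 100 g: Fe: 62.15/55.845 = 1.1129, O: 35.61/15.999 = 2.2258, H: 2.24/1.008 = 2.2222
Raw ratio (divide by min = 1.1129): Fe: 1.0, O: 2.0, H: 1.997
Multiply by 1 to clear fractions: Fe: 1.0 ~= 1, O: 2.0 ~= 2, H: 1.997 ~= 2
Reduce by GCD to get the simplest whole-number ratio:

1:2:2


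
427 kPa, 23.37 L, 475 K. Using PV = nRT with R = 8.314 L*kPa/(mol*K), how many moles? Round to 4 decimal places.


PV = nRT, solve for n = PV / (RT).
PV = 427 * 23.37 = 9978.99
RT = 8.314 * 475 = 3949.15
n = 9978.99 / 3949.15
n = 2.52687034 mol, rounded to 4 dp:

2.5269 mol


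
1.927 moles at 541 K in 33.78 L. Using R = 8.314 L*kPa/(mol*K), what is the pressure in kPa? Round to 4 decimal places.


PV = nRT, solve for P = nRT / V.
nRT = 1.927 * 8.314 * 541 = 8667.4032
P = 8667.4032 / 33.78
P = 256.58387211 kPa, rounded to 4 dp:

256.5839 kPa


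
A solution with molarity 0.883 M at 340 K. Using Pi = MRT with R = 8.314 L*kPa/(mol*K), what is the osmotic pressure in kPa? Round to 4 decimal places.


Osmotic pressure (van't Hoff): Pi = M*R*T.
RT = 8.314 * 340 = 2826.76
Pi = 0.883 * 2826.76
Pi = 2496.02908 kPa, rounded to 4 dp:

2496.0291 kPa


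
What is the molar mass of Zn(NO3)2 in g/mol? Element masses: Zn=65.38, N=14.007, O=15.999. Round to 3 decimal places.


M = sum(count * atomic_mass) over atoms.
M = 1*65.38 + 2*14.007 + 6*15.999
M = 65.38 + 28.014 + 95.994
M = 189.388 g/mol, rounded to 3 dp:

189.388 g/mol


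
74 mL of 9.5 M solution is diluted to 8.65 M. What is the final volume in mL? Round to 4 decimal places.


Dilution: M1*V1 = M2*V2, solve for V2.
V2 = M1*V1 / M2
V2 = 9.5 * 74 / 8.65
V2 = 703.0 / 8.65
V2 = 81.2716763 mL, rounded to 4 dp:

81.2717 mL


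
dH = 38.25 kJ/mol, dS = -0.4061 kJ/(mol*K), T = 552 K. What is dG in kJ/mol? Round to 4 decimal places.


Gibbs: dG = dH - T*dS (consistent units, dS already in kJ/(mol*K)).
T*dS = 552 * -0.4061 = -224.1672
dG = 38.25 - (-224.1672)
dG = 262.4172 kJ/mol, rounded to 4 dp:

262.4172 kJ/mol


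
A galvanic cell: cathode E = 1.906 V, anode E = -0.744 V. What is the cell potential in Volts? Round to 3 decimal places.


Standard cell potential: E_cell = E_cathode - E_anode.
E_cell = 1.906 - (-0.744)
E_cell = 2.65 V, rounded to 3 dp:

2.650 V


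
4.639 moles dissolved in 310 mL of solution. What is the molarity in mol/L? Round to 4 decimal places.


Convert volume to liters: V_L = V_mL / 1000.
V_L = 310 / 1000 = 0.31 L
M = n / V_L = 4.639 / 0.31
M = 14.96451613 mol/L, rounded to 4 dp:

14.9645 mol/L


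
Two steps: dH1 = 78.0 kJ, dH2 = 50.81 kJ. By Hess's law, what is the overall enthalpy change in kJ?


Hess's law: enthalpy is a state function, so add the step enthalpies.
dH_total = dH1 + dH2 = 78.0 + (50.81)
dH_total = 128.81 kJ:

128.81 kJ


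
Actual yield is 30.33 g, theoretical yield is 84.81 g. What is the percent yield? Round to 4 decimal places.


% yield = 100 * actual / theoretical
% yield = 100 * 30.33 / 84.81
% yield = 35.76229218 %, rounded to 4 dp:

35.7623 %


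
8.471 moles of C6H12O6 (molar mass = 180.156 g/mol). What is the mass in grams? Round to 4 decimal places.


mass = n * M
mass = 8.471 * 180.156
mass = 1526.101476 g, rounded to 4 dp:

1526.1015 g


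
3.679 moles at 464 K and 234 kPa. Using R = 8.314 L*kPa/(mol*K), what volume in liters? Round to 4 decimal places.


PV = nRT, solve for V = nRT / P.
nRT = 3.679 * 8.314 * 464 = 14192.4636
V = 14192.4636 / 234
V = 60.65155385 L, rounded to 4 dp:

60.6516 L


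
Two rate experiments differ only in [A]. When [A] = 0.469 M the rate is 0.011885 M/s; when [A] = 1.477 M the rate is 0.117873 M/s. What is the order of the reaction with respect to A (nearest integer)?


Rate is proportional to [A]^n, so rate2/rate1 = ([A]2/[A]1)^n. Take logs to solve for n.
rate2/rate1 = 0.117873 / 0.011885 = 9.9178
[A]2/[A]1 = 1.477 / 0.469 = 3.1493
n = ln(9.9178) / ln(3.1493) = 2.0
Nearest integer order:

2


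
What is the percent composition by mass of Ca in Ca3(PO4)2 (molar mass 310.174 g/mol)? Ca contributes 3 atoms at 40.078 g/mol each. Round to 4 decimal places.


pct = 100 * (n_elem * M_elem) / M_total
mass_contribution = 3 * 40.078 = 120.234 g/mol
pct = 100 * 120.234 / 310.174
pct = 38.76340377 %, rounded to 4 dp:

38.7634 %


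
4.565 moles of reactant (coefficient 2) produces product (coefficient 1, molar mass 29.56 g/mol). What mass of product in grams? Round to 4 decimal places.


Use the coefficient ratio to convert reactant moles to product moles, then multiply by the product's molar mass.
moles_P = moles_R * (coeff_P / coeff_R) = 4.565 * (1/2) = 2.2825
mass_P = moles_P * M_P = 2.2825 * 29.56
mass_P = 67.4707 g, rounded to 4 dp:

67.4707 g


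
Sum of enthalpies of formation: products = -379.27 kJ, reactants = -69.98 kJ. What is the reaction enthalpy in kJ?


dH_rxn = sum(dH_f products) - sum(dH_f reactants)
dH_rxn = -379.27 - (-69.98)
dH_rxn = -309.29 kJ:

-309.29 kJ


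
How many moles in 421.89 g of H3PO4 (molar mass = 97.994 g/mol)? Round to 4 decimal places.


n = mass / M
n = 421.89 / 97.994
n = 4.30526359 mol, rounded to 4 dp:

4.3053 mol


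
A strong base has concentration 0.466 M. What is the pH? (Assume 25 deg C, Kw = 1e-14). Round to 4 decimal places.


A strong base dissociates completely, so [OH-] equals the given concentration.
pOH = -log10([OH-]) = -log10(0.466) = 0.331614
pH = 14 - pOH = 14 - 0.331614
pH = 13.668386, rounded to 4 dp:

13.6684


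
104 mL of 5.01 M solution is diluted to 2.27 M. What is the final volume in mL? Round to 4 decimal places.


Dilution: M1*V1 = M2*V2, solve for V2.
V2 = M1*V1 / M2
V2 = 5.01 * 104 / 2.27
V2 = 521.04 / 2.27
V2 = 229.53303965 mL, rounded to 4 dp:

229.5330 mL


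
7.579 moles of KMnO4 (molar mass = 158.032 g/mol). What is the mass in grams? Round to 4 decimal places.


mass = n * M
mass = 7.579 * 158.032
mass = 1197.724528 g, rounded to 4 dp:

1197.7245 g


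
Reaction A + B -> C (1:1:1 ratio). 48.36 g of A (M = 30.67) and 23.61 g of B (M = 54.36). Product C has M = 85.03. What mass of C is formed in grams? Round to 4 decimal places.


Find moles of each reactant; the smaller value is the limiting reagent in a 1:1:1 reaction, so moles_C equals moles of the limiter.
n_A = mass_A / M_A = 48.36 / 30.67 = 1.576785 mol
n_B = mass_B / M_B = 23.61 / 54.36 = 0.434327 mol
Limiting reagent: B (smaller), n_limiting = 0.434327 mol
mass_C = n_limiting * M_C = 0.434327 * 85.03
mass_C = 36.93082481 g, rounded to 4 dp:

36.9308 g


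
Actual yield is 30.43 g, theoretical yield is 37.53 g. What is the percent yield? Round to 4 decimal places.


% yield = 100 * actual / theoretical
% yield = 100 * 30.43 / 37.53
% yield = 81.08180123 %, rounded to 4 dp:

81.0818 %


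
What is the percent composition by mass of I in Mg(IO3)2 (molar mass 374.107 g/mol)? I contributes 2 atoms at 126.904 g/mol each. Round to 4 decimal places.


pct = 100 * (n_elem * M_elem) / M_total
mass_contribution = 2 * 126.904 = 253.808 g/mol
pct = 100 * 253.808 / 374.107
pct = 67.84369178 %, rounded to 4 dp:

67.8437 %


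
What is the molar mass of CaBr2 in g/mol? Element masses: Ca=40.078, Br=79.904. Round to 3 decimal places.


M = sum(count * atomic_mass) over atoms.
M = 1*40.078 + 2*79.904
M = 40.078 + 159.808
M = 199.886 g/mol, rounded to 3 dp:

199.886 g/mol


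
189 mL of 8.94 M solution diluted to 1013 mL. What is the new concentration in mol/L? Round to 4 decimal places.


Dilution: M1*V1 = M2*V2, solve for M2.
M2 = M1*V1 / V2
M2 = 8.94 * 189 / 1013
M2 = 1689.66 / 1013
M2 = 1.66797631 mol/L, rounded to 4 dp:

1.6680 mol/L


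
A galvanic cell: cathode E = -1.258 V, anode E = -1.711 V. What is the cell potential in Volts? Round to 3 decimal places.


Standard cell potential: E_cell = E_cathode - E_anode.
E_cell = -1.258 - (-1.711)
E_cell = 0.453 V, rounded to 3 dp:

0.453 V


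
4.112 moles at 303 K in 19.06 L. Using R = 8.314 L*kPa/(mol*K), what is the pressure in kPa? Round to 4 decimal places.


PV = nRT, solve for P = nRT / V.
nRT = 4.112 * 8.314 * 303 = 10358.7119
P = 10358.7119 / 19.06
P = 543.47911333 kPa, rounded to 4 dp:

543.4791 kPa


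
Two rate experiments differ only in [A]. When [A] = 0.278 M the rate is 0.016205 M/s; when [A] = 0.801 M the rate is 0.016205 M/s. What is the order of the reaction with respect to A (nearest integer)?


Rate is proportional to [A]^n, so rate2/rate1 = ([A]2/[A]1)^n. Take logs to solve for n.
rate2/rate1 = 0.016205 / 0.016205 = 1.0
[A]2/[A]1 = 0.801 / 0.278 = 2.8813
n = ln(1.0) / ln(2.8813) = 0.0
Nearest integer order:

0


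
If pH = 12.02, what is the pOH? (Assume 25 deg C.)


At 25 deg C, pH + pOH = 14.
pOH = 14 - pH = 14 - 12.02
pOH = 1.98:

1.98


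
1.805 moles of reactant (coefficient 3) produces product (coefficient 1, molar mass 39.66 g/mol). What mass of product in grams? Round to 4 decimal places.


Use the coefficient ratio to convert reactant moles to product moles, then multiply by the product's molar mass.
moles_P = moles_R * (coeff_P / coeff_R) = 1.805 * (1/3) = 0.601667
mass_P = moles_P * M_P = 0.601667 * 39.66
mass_P = 23.86211322 g, rounded to 4 dp:

23.8621 g


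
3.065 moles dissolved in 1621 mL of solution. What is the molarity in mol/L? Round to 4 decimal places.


Convert volume to liters: V_L = V_mL / 1000.
V_L = 1621 / 1000 = 1.621 L
M = n / V_L = 3.065 / 1.621
M = 1.89080814 mol/L, rounded to 4 dp:

1.8908 mol/L


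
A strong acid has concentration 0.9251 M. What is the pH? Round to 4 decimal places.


A strong acid dissociates completely, so [H+] equals the given concentration.
pH = -log10([H+]) = -log10(0.9251)
pH = 0.03381132, rounded to 4 dp:

0.0338


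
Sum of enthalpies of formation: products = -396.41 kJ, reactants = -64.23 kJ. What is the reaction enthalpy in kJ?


dH_rxn = sum(dH_f products) - sum(dH_f reactants)
dH_rxn = -396.41 - (-64.23)
dH_rxn = -332.18 kJ:

-332.18 kJ


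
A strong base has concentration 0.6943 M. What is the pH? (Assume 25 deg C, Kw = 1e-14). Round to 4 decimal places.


A strong base dissociates completely, so [OH-] equals the given concentration.
pOH = -log10([OH-]) = -log10(0.6943) = 0.158453
pH = 14 - pOH = 14 - 0.158453
pH = 13.841547, rounded to 4 dp:

13.8415


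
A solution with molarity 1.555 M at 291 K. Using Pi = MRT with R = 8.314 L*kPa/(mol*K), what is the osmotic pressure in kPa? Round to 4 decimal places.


Osmotic pressure (van't Hoff): Pi = M*R*T.
RT = 8.314 * 291 = 2419.374
Pi = 1.555 * 2419.374
Pi = 3762.12657 kPa, rounded to 4 dp:

3762.1266 kPa


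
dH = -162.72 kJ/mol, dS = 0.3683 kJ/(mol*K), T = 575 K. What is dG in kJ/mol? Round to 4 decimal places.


Gibbs: dG = dH - T*dS (consistent units, dS already in kJ/(mol*K)).
T*dS = 575 * 0.3683 = 211.7725
dG = -162.72 - (211.7725)
dG = -374.4925 kJ/mol, rounded to 4 dp:

-374.4925 kJ/mol


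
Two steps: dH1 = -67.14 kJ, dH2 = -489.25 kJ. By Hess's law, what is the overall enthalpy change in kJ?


Hess's law: enthalpy is a state function, so add the step enthalpies.
dH_total = dH1 + dH2 = -67.14 + (-489.25)
dH_total = -556.39 kJ:

-556.39 kJ


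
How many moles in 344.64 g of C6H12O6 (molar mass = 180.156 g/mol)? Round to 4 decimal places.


n = mass / M
n = 344.64 / 180.156
n = 1.91300873 mol, rounded to 4 dp:

1.9130 mol


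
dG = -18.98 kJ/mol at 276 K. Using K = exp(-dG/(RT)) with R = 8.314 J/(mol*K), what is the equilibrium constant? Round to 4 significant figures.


dG is in kJ/mol; multiply by 1000 to match R in J/(mol*K).
RT = 8.314 * 276 = 2294.664 J/mol
exponent = -dG*1000 / (RT) = -(-18.98*1000) / 2294.664 = 8.27136348
K = exp(8.27136348)
K = 3910.2769, rounded to 4 significant figures:

3910


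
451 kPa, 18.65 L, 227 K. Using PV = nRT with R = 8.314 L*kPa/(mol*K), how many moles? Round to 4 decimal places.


PV = nRT, solve for n = PV / (RT).
PV = 451 * 18.65 = 8411.15
RT = 8.314 * 227 = 1887.278
n = 8411.15 / 1887.278
n = 4.4567626 mol, rounded to 4 dp:

4.4568 mol


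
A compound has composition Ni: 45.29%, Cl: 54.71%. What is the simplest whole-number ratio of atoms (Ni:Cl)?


Assume 100 g of compound, divide each mass% by atomic mass to get moles, then normalize by the smallest to get a raw atom ratio.
Moles per 100 g: Ni: 45.29/58.693 = 0.7716, Cl: 54.71/35.453 = 1.5432
Raw ratio (divide by min = 0.7716): Ni: 1.0, Cl: 2.0
Multiply by 1 to clear fractions: Ni: 1.0 ~= 1, Cl: 2.0 ~= 2
Reduce by GCD to get the simplest whole-number ratio:

1:2


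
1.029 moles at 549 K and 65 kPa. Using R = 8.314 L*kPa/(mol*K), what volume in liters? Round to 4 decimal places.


PV = nRT, solve for V = nRT / P.
nRT = 1.029 * 8.314 * 549 = 4696.7532
V = 4696.7532 / 65
V = 72.25774154 L, rounded to 4 dp:

72.2577 L


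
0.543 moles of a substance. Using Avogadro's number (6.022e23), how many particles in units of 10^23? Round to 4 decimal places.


N = n * NA, then divide by 1e23 for the requested units.
N / 1e23 = n * 6.022
N / 1e23 = 0.543 * 6.022
N / 1e23 = 3.269946, rounded to 4 dp:

3.2699


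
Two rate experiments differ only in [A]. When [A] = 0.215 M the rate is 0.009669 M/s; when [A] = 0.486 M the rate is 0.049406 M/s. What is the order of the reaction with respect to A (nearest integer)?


Rate is proportional to [A]^n, so rate2/rate1 = ([A]2/[A]1)^n. Take logs to solve for n.
rate2/rate1 = 0.049406 / 0.009669 = 5.1097
[A]2/[A]1 = 0.486 / 0.215 = 2.2605
n = ln(5.1097) / ln(2.2605) = 2.0
Nearest integer order:

2


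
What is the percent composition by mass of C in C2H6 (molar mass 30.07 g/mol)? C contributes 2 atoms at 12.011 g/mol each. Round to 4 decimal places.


pct = 100 * (n_elem * M_elem) / M_total
mass_contribution = 2 * 12.011 = 24.022 g/mol
pct = 100 * 24.022 / 30.07
pct = 79.8869305 %, rounded to 4 dp:

79.8869 %


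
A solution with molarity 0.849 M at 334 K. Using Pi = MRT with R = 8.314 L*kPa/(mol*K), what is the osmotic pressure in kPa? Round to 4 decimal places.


Osmotic pressure (van't Hoff): Pi = M*R*T.
RT = 8.314 * 334 = 2776.876
Pi = 0.849 * 2776.876
Pi = 2357.567724 kPa, rounded to 4 dp:

2357.5677 kPa


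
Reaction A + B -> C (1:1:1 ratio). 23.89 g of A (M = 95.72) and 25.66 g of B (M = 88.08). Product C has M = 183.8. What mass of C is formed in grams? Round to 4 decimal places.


Find moles of each reactant; the smaller value is the limiting reagent in a 1:1:1 reaction, so moles_C equals moles of the limiter.
n_A = mass_A / M_A = 23.89 / 95.72 = 0.249582 mol
n_B = mass_B / M_B = 25.66 / 88.08 = 0.291326 mol
Limiting reagent: A (smaller), n_limiting = 0.249582 mol
mass_C = n_limiting * M_C = 0.249582 * 183.8
mass_C = 45.8731716 g, rounded to 4 dp:

45.8732 g


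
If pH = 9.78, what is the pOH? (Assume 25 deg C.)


At 25 deg C, pH + pOH = 14.
pOH = 14 - pH = 14 - 9.78
pOH = 4.22:

4.22


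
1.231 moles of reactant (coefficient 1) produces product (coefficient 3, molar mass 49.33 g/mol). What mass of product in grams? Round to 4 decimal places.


Use the coefficient ratio to convert reactant moles to product moles, then multiply by the product's molar mass.
moles_P = moles_R * (coeff_P / coeff_R) = 1.231 * (3/1) = 3.693
mass_P = moles_P * M_P = 3.693 * 49.33
mass_P = 182.17569 g, rounded to 4 dp:

182.1757 g


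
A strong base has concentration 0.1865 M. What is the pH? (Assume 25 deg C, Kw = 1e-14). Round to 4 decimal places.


A strong base dissociates completely, so [OH-] equals the given concentration.
pOH = -log10([OH-]) = -log10(0.1865) = 0.729321
pH = 14 - pOH = 14 - 0.729321
pH = 13.270679, rounded to 4 dp:

13.2707


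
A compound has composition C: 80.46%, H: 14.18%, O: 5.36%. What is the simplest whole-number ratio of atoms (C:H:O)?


Assume 100 g of compound, divide each mass% by atomic mass to get moles, then normalize by the smallest to get a raw atom ratio.
Moles per 100 g: C: 80.46/12.011 = 6.6989, H: 14.18/1.008 = 14.0675, O: 5.36/15.999 = 0.335
Raw ratio (divide by min = 0.335): C: 19.995, H: 41.99, O: 1.0
Multiply by 1 to clear fractions: C: 19.995 ~= 20, H: 41.99 ~= 42, O: 1.0 ~= 1
Reduce by GCD to get the simplest whole-number ratio:

20:42:1


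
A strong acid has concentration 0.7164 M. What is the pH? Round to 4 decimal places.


A strong acid dissociates completely, so [H+] equals the given concentration.
pH = -log10([H+]) = -log10(0.7164)
pH = 0.14484442, rounded to 4 dp:

0.1448


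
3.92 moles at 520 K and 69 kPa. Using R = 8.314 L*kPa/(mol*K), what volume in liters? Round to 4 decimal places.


PV = nRT, solve for V = nRT / P.
nRT = 3.92 * 8.314 * 520 = 16947.2576
V = 16947.2576 / 69
V = 245.61242899 L, rounded to 4 dp:

245.6124 L


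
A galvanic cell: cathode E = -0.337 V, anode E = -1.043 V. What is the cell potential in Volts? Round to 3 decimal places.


Standard cell potential: E_cell = E_cathode - E_anode.
E_cell = -0.337 - (-1.043)
E_cell = 0.706 V, rounded to 3 dp:

0.706 V


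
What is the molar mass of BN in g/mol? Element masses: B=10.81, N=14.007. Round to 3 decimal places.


M = sum(count * atomic_mass) over atoms.
M = 1*10.81 + 1*14.007
M = 10.81 + 14.007
M = 24.817 g/mol, rounded to 3 dp:

24.817 g/mol


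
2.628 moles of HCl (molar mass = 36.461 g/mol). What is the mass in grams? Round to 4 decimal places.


mass = n * M
mass = 2.628 * 36.461
mass = 95.819508 g, rounded to 4 dp:

95.8195 g


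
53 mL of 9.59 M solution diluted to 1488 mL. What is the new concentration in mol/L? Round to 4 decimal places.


Dilution: M1*V1 = M2*V2, solve for M2.
M2 = M1*V1 / V2
M2 = 9.59 * 53 / 1488
M2 = 508.27 / 1488
M2 = 0.3415793 mol/L, rounded to 4 dp:

0.3416 mol/L


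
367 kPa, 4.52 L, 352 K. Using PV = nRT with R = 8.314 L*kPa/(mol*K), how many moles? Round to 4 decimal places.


PV = nRT, solve for n = PV / (RT).
PV = 367 * 4.52 = 1658.84
RT = 8.314 * 352 = 2926.528
n = 1658.84 / 2926.528
n = 0.56682868 mol, rounded to 4 dp:

0.5668 mol


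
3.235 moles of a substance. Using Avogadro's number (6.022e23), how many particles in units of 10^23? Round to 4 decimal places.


N = n * NA, then divide by 1e23 for the requested units.
N / 1e23 = n * 6.022
N / 1e23 = 3.235 * 6.022
N / 1e23 = 19.48117, rounded to 4 dp:

19.4812


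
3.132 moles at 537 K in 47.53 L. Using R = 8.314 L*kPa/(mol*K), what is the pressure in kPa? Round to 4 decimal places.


PV = nRT, solve for P = nRT / V.
nRT = 3.132 * 8.314 * 537 = 13983.1836
P = 13983.1836 / 47.53
P = 294.197004 kPa, rounded to 4 dp:

294.1970 kPa


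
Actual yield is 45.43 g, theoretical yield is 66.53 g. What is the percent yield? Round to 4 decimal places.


% yield = 100 * actual / theoretical
% yield = 100 * 45.43 / 66.53
% yield = 68.28498422 %, rounded to 4 dp:

68.2850 %


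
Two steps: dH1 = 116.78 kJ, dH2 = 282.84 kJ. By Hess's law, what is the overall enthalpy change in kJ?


Hess's law: enthalpy is a state function, so add the step enthalpies.
dH_total = dH1 + dH2 = 116.78 + (282.84)
dH_total = 399.62 kJ:

399.62 kJ


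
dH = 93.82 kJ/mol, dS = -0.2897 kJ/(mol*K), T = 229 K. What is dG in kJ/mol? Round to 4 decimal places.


Gibbs: dG = dH - T*dS (consistent units, dS already in kJ/(mol*K)).
T*dS = 229 * -0.2897 = -66.3413
dG = 93.82 - (-66.3413)
dG = 160.1613 kJ/mol, rounded to 4 dp:

160.1613 kJ/mol


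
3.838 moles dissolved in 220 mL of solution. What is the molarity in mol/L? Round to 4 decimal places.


Convert volume to liters: V_L = V_mL / 1000.
V_L = 220 / 1000 = 0.22 L
M = n / V_L = 3.838 / 0.22
M = 17.44545455 mol/L, rounded to 4 dp:

17.4455 mol/L


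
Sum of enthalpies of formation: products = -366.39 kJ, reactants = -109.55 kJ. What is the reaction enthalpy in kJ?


dH_rxn = sum(dH_f products) - sum(dH_f reactants)
dH_rxn = -366.39 - (-109.55)
dH_rxn = -256.84 kJ:

-256.84 kJ


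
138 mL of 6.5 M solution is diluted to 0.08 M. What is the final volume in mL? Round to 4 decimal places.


Dilution: M1*V1 = M2*V2, solve for V2.
V2 = M1*V1 / M2
V2 = 6.5 * 138 / 0.08
V2 = 897.0 / 0.08
V2 = 11212.5 mL, rounded to 4 dp:

11212.5000 mL


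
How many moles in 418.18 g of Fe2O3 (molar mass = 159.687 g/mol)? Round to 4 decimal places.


n = mass / M
n = 418.18 / 159.687
n = 2.61874793 mol, rounded to 4 dp:

2.6187 mol
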